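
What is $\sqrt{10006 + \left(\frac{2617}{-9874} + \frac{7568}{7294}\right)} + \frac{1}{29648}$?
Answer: $\frac{1}{29648} + \frac{\sqrt{12976327561139231030}}{36010478} \approx 100.03$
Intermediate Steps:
$\sqrt{10006 + \left(\frac{2617}{-9874} + \frac{7568}{7294}\right)} + \frac{1}{29648} = \sqrt{10006 + \left(2617 \left(- \frac{1}{9874}\right) + 7568 \cdot \frac{1}{7294}\right)} + \frac{1}{29648} = \sqrt{10006 + \left(- \frac{2617}{9874} + \frac{3784}{3647}\right)} + \frac{1}{29648} = \sqrt{10006 + \frac{27819017}{36010478}} + \frac{1}{29648} = \sqrt{\frac{360348661885}{36010478}} + \frac{1}{29648} = \frac{\sqrt{12976327561139231030}}{36010478} + \frac{1}{29648} = \frac{1}{29648} + \frac{\sqrt{12976327561139231030}}{36010478}$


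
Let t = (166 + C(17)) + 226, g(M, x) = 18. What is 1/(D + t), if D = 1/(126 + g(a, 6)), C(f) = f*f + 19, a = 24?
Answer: 144/100801 ≈ 0.0014286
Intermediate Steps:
C(f) = 19 + f² (C(f) = f² + 19 = 19 + f²)
t = 700 (t = (166 + (19 + 17²)) + 226 = (166 + (19 + 289)) + 226 = (166 + 308) + 226 = 474 + 226 = 700)
D = 1/144 (D = 1/(126 + 18) = 1/144 ≈ 0.0069444)
1/(D + t) = 1/(1/144 + 700) = 1/(100801/144) = 144/100801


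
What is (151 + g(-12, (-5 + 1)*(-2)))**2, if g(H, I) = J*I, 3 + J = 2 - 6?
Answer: 9025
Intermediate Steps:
J = -7 (J = -3 + (2 - 6) = -3 - 4 = -7)
g(H, I) = -7*I
(151 + g(-12, (-5 + 1)*(-2)))**2 = (151 - 7*(-5 + 1)*(-2))**2 = (151 - (-28)*(-2))**2 = (151 - 7*8)**2 = (151 - 56)**2 = 95**2 = 9025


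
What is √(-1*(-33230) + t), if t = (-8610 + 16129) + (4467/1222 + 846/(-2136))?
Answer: √482030054531961/108758 ≈ 201.87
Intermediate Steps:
t = 1636211779/217516 (t = 7519 + (4467*(1/1222) + 846*(-1/2136)) = 7519 + (4467/1222 - 141/356) = 7519 + 708975/217516 = 1636211779/217516 ≈ 7522.3)
√(-1*(-33230) + t) = √(-1*(-33230) + 1636211779/217516) = √(33230 + 1636211779/217516) = √(8864268459/217516) = √482030054531961/108758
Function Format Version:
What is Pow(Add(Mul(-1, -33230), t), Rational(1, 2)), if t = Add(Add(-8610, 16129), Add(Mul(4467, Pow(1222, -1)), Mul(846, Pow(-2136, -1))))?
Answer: Mul(Rational(1, 108758), Pow(482030054531961, Rational(1, 2))) ≈ 201.87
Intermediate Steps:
t = Rational(1636211779, 217516) (t = Add(7519, Add(Mul(4467, Rational(1, 1222)), Mul(846, Rational(-1, 2136)))) = Add(7519, Add(Rational(4467, 1222), Rational(-141, 356))) = Add(7519, Rational(708975, 217516)) = Rational(1636211779, 217516) ≈ 7522.3)
Pow(Add(Mul(-1, -33230), t), Rational(1, 2)) = Pow(Add(Mul(-1, -33230), Rational(1636211779, 217516)), Rational(1, 2)) = Pow(Add(33230, Rational(1636211779, 217516)), Rational(1, 2)) = Pow(Rational(8864268459, 217516), Rational(1, 2)) = Mul(Rational(1, 108758), Pow(482030054531961, Rational(1, 2)))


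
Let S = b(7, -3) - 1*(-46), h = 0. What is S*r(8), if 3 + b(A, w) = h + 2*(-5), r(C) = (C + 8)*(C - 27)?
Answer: -10032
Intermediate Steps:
r(C) = (-27 + C)*(8 + C) (r(C) = (8 + C)*(-27 + C) = (-27 + C)*(8 + C))
b(A, w) = -13 (b(A, w) = -3 + (0 + 2*(-5)) = -3 + (0 - 10) = -3 - 10 = -13)
S = 33 (S = -13 - 1*(-46) = -13 + 46 = 33)
S*r(8) = 33*(-216 + 8² - 19*8) = 33*(-216 + 64 - 152) = 33*(-304) = -10032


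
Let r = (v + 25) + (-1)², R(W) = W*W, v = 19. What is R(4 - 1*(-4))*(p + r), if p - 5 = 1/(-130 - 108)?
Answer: 380768/119 ≈ 3199.7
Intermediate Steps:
R(W) = W²
p = 1189/238 (p = 5 + 1/(-130 - 108) = 5 + 1/(-238) = 5 - 1/238 = 1189/238 ≈ 4.9958)
r = 45 (r = (19 + 25) + (-1)² = 44 + 1 = 45)
R(4 - 1*(-4))*(p + r) = (4 - 1*(-4))²*(1189/238 + 45) = (4 + 4)²*(11899/238) = 8²*(11899/238) = 64*(11899/238) = 380768/119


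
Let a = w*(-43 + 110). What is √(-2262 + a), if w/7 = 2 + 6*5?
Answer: √12746 ≈ 112.90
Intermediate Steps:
w = 224 (w = 7*(2 + 6*5) = 7*(2 + 30) = 7*32 = 224)
a = 15008 (a = 224*(-43 + 110) = 224*67 = 15008)
√(-2262 + a) = √(-2262 + 15008) = √12746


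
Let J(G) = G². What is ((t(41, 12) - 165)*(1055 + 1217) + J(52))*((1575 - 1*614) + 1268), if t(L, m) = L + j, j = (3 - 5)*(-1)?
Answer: -611815920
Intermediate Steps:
j = 2 (j = -2*(-1) = 2)
t(L, m) = 2 + L (t(L, m) = L + 2 = 2 + L)
((t(41, 12) - 165)*(1055 + 1217) + J(52))*((1575 - 1*614) + 1268) = (((2 + 41) - 165)*(1055 + 1217) + 52²)*((1575 - 1*614) + 1268) = ((43 - 165)*2272 + 2704)*((1575 - 614) + 1268) = (-122*2272 + 2704)*(961 + 1268) = (-277184 + 2704)*2229 = -274480*2229 = -611815920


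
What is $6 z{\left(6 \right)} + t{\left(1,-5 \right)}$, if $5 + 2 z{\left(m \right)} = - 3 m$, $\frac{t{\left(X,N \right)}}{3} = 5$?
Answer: $-54$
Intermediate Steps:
$t{\left(X,N \right)} = 15$ ($t{\left(X,N \right)} = 3 \cdot 5 = 15$)
$z{\left(m \right)} = - \frac{5}{2} - \frac{3 m}{2}$ ($z{\left(m \right)} = - \frac{5}{2} + \frac{\left(-3\right) m}{2} = - \frac{5}{2} - \frac{3 m}{2}$)
$6 z{\left(6 \right)} + t{\left(1,-5 \right)} = 6 \left(- \frac{5}{2} - 9\right) + 15 = 6 \left(- \frac{23}{2}\right) + 15 = -69 + 15 = -54$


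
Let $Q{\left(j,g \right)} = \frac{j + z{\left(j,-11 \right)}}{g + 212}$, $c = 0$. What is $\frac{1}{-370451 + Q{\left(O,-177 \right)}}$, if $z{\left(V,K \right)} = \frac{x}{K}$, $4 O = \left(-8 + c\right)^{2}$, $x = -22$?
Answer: $- \frac{35}{12965767} \approx -2.6994 \cdot 10^{-6}$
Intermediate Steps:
$O = 16$ ($O = \frac{\left(-8 + 0\right)^{2}}{4} = \frac{\left(-8\right)^{2}}{4} = \frac{1}{4} \cdot 64 = 16$)
$z{\left(V,K \right)} = - \frac{22}{K}$
$Q{\left(j,g \right)} = \frac{2 + j}{212 + g}$ ($Q{\left(j,g \right)} = \frac{j - \frac{22}{-11}}{g + 212} = \frac{j - -2}{212 + g} = \frac{j + 2}{212 + g} = \frac{2 + j}{212 + g}$)
$\frac{1}{-370451 + Q{\left(O,-177 \right)}} = \frac{1}{-370451 + \frac{2 + 16}{212 - 177}} = \frac{1}{-370451 + \frac{1}{35} \cdot 18} = \frac{1}{-370451 + \frac{18}{35}} = \frac{1}{- \frac{12965767}{35}} = - \frac{35}{12965767}$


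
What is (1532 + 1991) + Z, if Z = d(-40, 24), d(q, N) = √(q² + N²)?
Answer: 3523 + 8*√34 ≈ 3569.6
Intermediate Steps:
d(q, N) = √(N² + q²)
Z = 8*√34 (Z = √(24² + (-40)²) = √(576 + 1600) = √2176 = 8*√34 ≈ 46.648)
(1532 + 1991) + Z = (1532 + 1991) + 8*√34 = 3523 + 8*√34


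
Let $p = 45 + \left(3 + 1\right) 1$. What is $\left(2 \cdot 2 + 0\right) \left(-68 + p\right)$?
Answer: $-76$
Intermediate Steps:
$p = 49$ ($p = 45 + 4 \cdot 1 = 45 + 4 = 49$)
$\left(2 \cdot 2 + 0\right) \left(-68 + p\right) = \left(2 \cdot 2 + 0\right) \left(-68 + 49\right) = \left(4 + 0\right) \left(-19\right) = 4 \left(-19\right) = -76$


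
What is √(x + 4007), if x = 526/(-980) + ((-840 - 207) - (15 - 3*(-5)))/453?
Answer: √447356083570/10570 ≈ 63.278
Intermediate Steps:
x = -215623/73990 (x = 526*(-1/980) + (-1047 - (15 + 15))*(1/453) = -263/490 + (-1047 - 1*30)*(1/453) = -263/490 + (-1047 - 30)*(1/453) = -263/490 - 1077*1/453 = -263/490 - 359/151 = -215623/73990 ≈ -2.9142)
√(x + 4007) = √(-215623/73990 + 4007) = √(296262307/73990) = √447356083570/10570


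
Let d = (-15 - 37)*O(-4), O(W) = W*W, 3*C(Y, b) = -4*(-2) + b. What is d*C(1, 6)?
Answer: -11648/3 ≈ -3882.7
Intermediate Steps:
C(Y, b) = 8/3 + b/3 (C(Y, b) = (-4*(-2) + b)/3 = (8 + b)/3 = 8/3 + b/3)
O(W) = W**2
d = -832 (d = (-15 - 37)*(-4)**2 = -52*16 = -832)
d*C(1, 6) = -832*(8/3 + (1/3)*6) = -832*(8/3 + 2) = -832*14/3 = -11648/3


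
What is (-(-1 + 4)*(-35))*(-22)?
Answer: -2310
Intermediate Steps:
(-(-1 + 4)*(-35))*(-22) = (-1*3*(-35))*(-22) = -3*(-35)*(-22) = 105*(-22) = -2310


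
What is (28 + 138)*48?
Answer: 7968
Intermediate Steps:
(28 + 138)*48 = 166*48 = 7968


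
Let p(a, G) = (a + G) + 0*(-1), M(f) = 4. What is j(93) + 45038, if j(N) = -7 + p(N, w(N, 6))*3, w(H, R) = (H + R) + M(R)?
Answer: 45619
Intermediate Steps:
w(H, R) = 4 + H + R (w(H, R) = (H + R) + 4 = 4 + H + R)
p(a, G) = G + a (p(a, G) = (G + a) + 0 = G + a)
j(N) = 23 + 6*N (j(N) = -7 + ((4 + N + 6) + N)*3 = -7 + ((10 + N) + N)*3 = -7 + (10 + 2*N)*3 = -7 + (30 + 6*N) = 23 + 6*N)
j(93) + 45038 = (23 + 6*93) + 45038 = (23 + 558) + 45038 = 581 + 45038 = 45619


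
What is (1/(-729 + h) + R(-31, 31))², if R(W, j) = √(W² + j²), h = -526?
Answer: 3027198051/1575025 - 62*√2/1255 ≈ 1921.9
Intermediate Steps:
(1/(-729 + h) + R(-31, 31))² = (1/(-729 - 526) + √((-31)² + 31²))² = (1/(-1255) + √(961 + 961))² = (-1/1255 + √1922)² = (-1/1255 + 31*√2)²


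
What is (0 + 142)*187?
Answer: 26554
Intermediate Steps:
(0 + 142)*187 = 142*187 = 26554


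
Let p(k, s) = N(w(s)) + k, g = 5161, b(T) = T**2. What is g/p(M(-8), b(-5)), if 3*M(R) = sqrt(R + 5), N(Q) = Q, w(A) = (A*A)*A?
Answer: 241921875/732421876 - 5161*I*sqrt(3)/732421876 ≈ 0.3303 - 1.2205e-5*I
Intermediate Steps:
w(A) = A**3 (w(A) = A**2*A = A**3)
M(R) = sqrt(5 + R)/3 (M(R) = sqrt(R + 5)/3 = sqrt(5 + R)/3)
p(k, s) = k + s**3 (p(k, s) = s**3 + k = k + s**3)
g/p(M(-8), b(-5)) = 5161/(sqrt(5 - 8)/3 + ((-5)**2)**3) = 5161/(sqrt(-3)/3 + 25**3) = 5161/((I*sqrt(3))/3 + 15625) = 5161/(I*sqrt(3)/3 + 15625) = 5161/(15625 + I*sqrt(3)/3)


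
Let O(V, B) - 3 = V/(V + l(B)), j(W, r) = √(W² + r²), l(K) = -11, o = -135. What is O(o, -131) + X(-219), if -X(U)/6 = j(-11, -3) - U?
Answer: -191271/146 - 6*√130 ≈ -1378.5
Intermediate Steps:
X(U) = -6*√130 + 6*U (X(U) = -6*(√((-11)² + (-3)²) - U) = -6*(√(121 + 9) - U) = -6*(√130 - U) = -6*√130 + 6*U)
O(V, B) = 3 + V/(-11 + V) (O(V, B) = 3 + V/(V - 11) = 3 + V/(-11 + V))
O(o, -131) + X(-219) = (-33 + 4*(-135))/(-11 - 135) + (-6*√130 + 6*(-219)) = (-33 - 540)/(-146) + (-6*√130 - 1314) = -1/146*(-573) + (-1314 - 6*√130) = 573/146 + (-1314 - 6*√130) = -191271/146 - 6*√130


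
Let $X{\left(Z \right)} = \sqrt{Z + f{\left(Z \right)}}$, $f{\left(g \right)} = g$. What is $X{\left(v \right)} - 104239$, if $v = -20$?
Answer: $-104239 + 2 i \sqrt{10} \approx -1.0424 \cdot 10^{5} + 6.3246 i$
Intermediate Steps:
$X{\left(Z \right)} = \sqrt{2} \sqrt{Z}$ ($X{\left(Z \right)} = \sqrt{Z + Z} = \sqrt{2 Z} = \sqrt{2} \sqrt{Z}$)
$X{\left(v \right)} - 104239 = \sqrt{2} \sqrt{-20} - 104239 = \sqrt{2} \cdot 2 i \sqrt{5} - 104239 = 2 i \sqrt{10} - 104239 = -104239 + 2 i \sqrt{10}$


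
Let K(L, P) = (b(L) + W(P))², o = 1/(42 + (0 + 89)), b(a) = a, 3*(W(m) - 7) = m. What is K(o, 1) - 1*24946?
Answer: -3844561529/154449 ≈ -24892.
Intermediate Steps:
W(m) = 7 + m/3
o = 1/131 (o = 1/(42 + 89) = 1/131 ≈ 0.0076336)
K(L, P) = (7 + L + P/3)² (K(L, P) = (L + (7 + P/3))² = (7 + L + P/3)²)
K(o, 1) - 1*24946 = (21 + 1 + 3*(1/131))²/9 - 1*24946 = (21 + 1 + 3/131)²/9 - 24946 = (2885/131)²/9 - 24946 = (⅑)*(8323225/17161) - 24946 = 8323225/154449 - 24946 = -3844561529/154449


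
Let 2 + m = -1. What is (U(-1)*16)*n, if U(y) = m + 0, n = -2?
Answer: 96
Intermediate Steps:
m = -3 (m = -2 - 1 = -3)
U(y) = -3 (U(y) = -3 + 0 = -3)
(U(-1)*16)*n = -3*16*(-2) = -48*(-2) = 96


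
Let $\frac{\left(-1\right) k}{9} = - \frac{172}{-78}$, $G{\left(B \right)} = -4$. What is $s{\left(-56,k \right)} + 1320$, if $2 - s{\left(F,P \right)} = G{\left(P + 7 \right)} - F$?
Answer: $1270$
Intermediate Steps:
$k = - \frac{258}{13}$ ($k = - 9 \left(- \frac{172}{-78}\right) = - 9 \left(\left(-172\right) \left(- \frac{1}{78}\right)\right) = \left(-9\right) \frac{86}{39} = - \frac{258}{13} \approx -19.846$)
$s{\left(F,P \right)} = 6 + F$ ($s{\left(F,P \right)} = 2 - \left(-4 - F\right) = 2 + \left(4 + F\right) = 6 + F$)
$s{\left(-56,k \right)} + 1320 = \left(6 - 56\right) + 1320 = -50 + 1320 = 1270$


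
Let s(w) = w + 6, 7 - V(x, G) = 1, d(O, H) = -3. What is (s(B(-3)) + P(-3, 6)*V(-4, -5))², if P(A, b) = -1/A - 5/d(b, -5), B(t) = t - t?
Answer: 324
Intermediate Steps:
B(t) = 0
V(x, G) = 6 (V(x, G) = 7 - 1*1 = 7 - 1 = 6)
P(A, b) = 5/3 - 1/A (P(A, b) = -1/A - 5/(-3) = -1/A - 5*(-⅓) = -1/A + 5/3 = 5/3 - 1/A)
s(w) = 6 + w
(s(B(-3)) + P(-3, 6)*V(-4, -5))² = ((6 + 0) + (5/3 - 1/(-3))*6)² = (6 + (5/3 - 1*(-⅓))*6)² = (6 + (5/3 + ⅓)*6)² = (6 + 2*6)² = (6 + 12)² = 18² = 324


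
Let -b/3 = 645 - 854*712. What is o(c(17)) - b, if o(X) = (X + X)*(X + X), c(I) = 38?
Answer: -1816433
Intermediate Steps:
o(X) = 4*X**2 (o(X) = (2*X)*(2*X) = 4*X**2)
b = 1822209 (b = -3*(645 - 854*712) = -3*(645 - 608048) = -3*(-607403) = 1822209)
o(c(17)) - b = 4*38**2 - 1*1822209 = 4*1444 - 1822209 = 5776 - 1822209 = -1816433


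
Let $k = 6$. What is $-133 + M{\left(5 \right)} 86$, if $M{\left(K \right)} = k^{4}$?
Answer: $111323$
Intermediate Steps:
$M{\left(K \right)} = 1296$ ($M{\left(K \right)} = 6^{4} = 1296$)
$-133 + M{\left(5 \right)} 86 = -133 + 1296 \cdot 86 = -133 + 111456 = 111323$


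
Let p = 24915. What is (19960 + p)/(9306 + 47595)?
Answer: 44875/56901 ≈ 0.78865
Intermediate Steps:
(19960 + p)/(9306 + 47595) = (19960 + 24915)/(9306 + 47595) = 44875/56901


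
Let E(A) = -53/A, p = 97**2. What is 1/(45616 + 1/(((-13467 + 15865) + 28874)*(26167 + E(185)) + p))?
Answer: 151384551689/6905557709845609 ≈ 2.1922e-5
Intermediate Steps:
p = 9409
1/(45616 + 1/(((-13467 + 15865) + 28874)*(26167 + E(185)) + p)) = 1/(45616 + 1/(((-13467 + 15865) + 28874)*(26167 - 53/185) + 9409)) = 1/(45616 + 1/((2398 + 28874)*(26167 - 53*1/185) + 9409)) = 1/(45616 + 1/(31272*(26167 - 53/185) + 9409)) = 1/(45616 + 1/(31272*(4840842/185) + 9409)) = 1/(45616 + 1/(151382811024/185 + 9409)) = 1/(45616 + 1/(151384551689/185)) = 1/(45616 + 185/151384551689) = 1/(6905557709845609/151384551689) = 151384551689/6905557709845609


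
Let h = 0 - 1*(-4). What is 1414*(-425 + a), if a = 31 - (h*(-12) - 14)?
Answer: -469448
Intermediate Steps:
h = 4 (h = 0 + 4 = 4)
a = 93 (a = 31 - (4*(-12) - 14) = 31 - (-48 - 14) = 31 - 1*(-62) = 31 + 62 = 93)
1414*(-425 + a) = 1414*(-425 + 93) = 1414*(-332) = -469448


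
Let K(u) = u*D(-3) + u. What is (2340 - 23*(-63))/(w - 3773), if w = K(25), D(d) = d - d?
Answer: -3789/3748 ≈ -1.0109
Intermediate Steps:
D(d) = 0
K(u) = u (K(u) = u*0 + u = 0 + u = u)
w = 25
(2340 - 23*(-63))/(w - 3773) = (2340 - 23*(-63))/(25 - 3773) = (2340 + 1449)/(-3748) = 3789*(-1/3748) = -3789/3748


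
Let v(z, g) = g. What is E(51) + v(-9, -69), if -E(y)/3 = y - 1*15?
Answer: -177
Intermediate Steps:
E(y) = 45 - 3*y (E(y) = -3*(y - 1*15) = -3*(y - 15) = -3*(-15 + y) = 45 - 3*y)
E(51) + v(-9, -69) = (45 - 3*51) - 69 = (45 - 153) - 69 = -108 - 69 = -177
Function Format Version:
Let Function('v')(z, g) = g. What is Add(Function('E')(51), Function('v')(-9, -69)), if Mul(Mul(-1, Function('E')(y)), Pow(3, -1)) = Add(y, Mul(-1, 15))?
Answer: -177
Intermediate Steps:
Function('E')(y) = Add(45, Mul(-3, y)) (Function('E')(y) = Mul(-3, Add(y, Mul(-1, 15))) = Mul(-3, Add(y, -15)) = Mul(-3, Add(-15, y)) = Add(45, Mul(-3, y)))
Add(Function('E')(51), Function('v')(-9, -69)) = Add(Add(45, Mul(-3, 51)), -69) = Add(Add(45, -153), -69) = Add(-108, -69) = -177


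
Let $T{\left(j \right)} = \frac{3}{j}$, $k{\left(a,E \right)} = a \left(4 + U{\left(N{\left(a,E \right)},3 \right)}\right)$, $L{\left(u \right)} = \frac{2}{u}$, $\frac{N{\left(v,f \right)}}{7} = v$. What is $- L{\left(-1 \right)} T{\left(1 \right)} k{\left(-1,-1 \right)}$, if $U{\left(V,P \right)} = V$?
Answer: $18$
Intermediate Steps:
$N{\left(v,f \right)} = 7 v$
$k{\left(a,E \right)} = a \left(4 + 7 a\right)$
$- L{\left(-1 \right)} T{\left(1 \right)} k{\left(-1,-1 \right)} = - \frac{2}{-1} \cdot \frac{3}{1} \left(- (4 + 7 \left(-1\right))\right) = - 2 \left(-1\right) 3 \cdot 1 \left(- (4 - 7)\right) = - \left(-2\right) 3 \left(\left(-1\right) \left(-3\right)\right) = - \left(-6\right) 3 = \left(-1\right) \left(-18\right) = 18$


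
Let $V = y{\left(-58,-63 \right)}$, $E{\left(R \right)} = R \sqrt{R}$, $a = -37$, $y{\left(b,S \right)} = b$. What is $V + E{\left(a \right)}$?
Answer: $-58 - 37 i \sqrt{37} \approx -58.0 - 225.06 i$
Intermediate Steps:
$E{\left(R \right)} = R^{\frac{3}{2}}$
$V = -58$
$V + E{\left(a \right)} = -58 + \left(-37\right)^{\frac{3}{2}} = -58 - 37 i \sqrt{37}$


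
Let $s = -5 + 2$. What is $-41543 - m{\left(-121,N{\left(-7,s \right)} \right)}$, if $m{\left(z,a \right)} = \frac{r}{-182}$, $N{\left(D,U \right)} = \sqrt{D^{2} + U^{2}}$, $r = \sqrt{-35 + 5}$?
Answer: $-41543 + \frac{i \sqrt{30}}{182} \approx -41543.0 + 0.030095 i$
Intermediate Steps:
$r = i \sqrt{30}$ ($r = \sqrt{-30} = i \sqrt{30} \approx 5.4772 i$)
$s = -3$
$m{\left(z,a \right)} = - \frac{i \sqrt{30}}{182}$ ($m{\left(z,a \right)} = \frac{i \sqrt{30}}{-182} = i \sqrt{30} \left(- \frac{1}{182}\right) = - \frac{i \sqrt{30}}{182}$)
$-41543 - m{\left(-121,N{\left(-7,s \right)} \right)} = -41543 - - \frac{i \sqrt{30}}{182} = -41543 + \frac{i \sqrt{30}}{182}$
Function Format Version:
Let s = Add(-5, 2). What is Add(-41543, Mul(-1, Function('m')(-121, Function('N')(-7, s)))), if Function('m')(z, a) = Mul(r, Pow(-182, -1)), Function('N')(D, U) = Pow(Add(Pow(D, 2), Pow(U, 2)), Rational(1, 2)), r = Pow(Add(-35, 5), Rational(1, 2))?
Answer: Add(-41543, Mul(Rational(1, 182), I, Pow(30, Rational(1, 2)))) ≈ Add(-41543., Mul(0.030095, I))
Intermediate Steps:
r = Mul(I, Pow(30, Rational(1, 2))) (r = Pow(-30, Rational(1, 2)) = Mul(I, Pow(30, Rational(1, 2))) ≈ Mul(5.4772, I))
s = -3
Function('m')(z, a) = Mul(Rational(-1, 182), I, Pow(30, Rational(1, 2))) (Function('m')(z, a) = Mul(Mul(I, Pow(30, Rational(1, 2))), Pow(-182, -1)) = Mul(Mul(I, Pow(30, Rational(1, 2))), Rational(-1, 182)) = Mul(Rational(-1, 182), I, Pow(30, Rational(1, 2))))
Add(-41543, Mul(-1, Function('m')(-121, Function('N')(-7, s)))) = Add(-41543, Mul(-1, Mul(Rational(-1, 182), I, Pow(30, Rational(1, 2))))) = Add(-41543, Mul(Rational(1, 182), I, Pow(30, Rational(1, 2))))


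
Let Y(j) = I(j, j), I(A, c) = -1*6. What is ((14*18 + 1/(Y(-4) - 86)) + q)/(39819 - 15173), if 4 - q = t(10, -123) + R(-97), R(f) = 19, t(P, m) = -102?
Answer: 31187/2267432 ≈ 0.013754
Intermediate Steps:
I(A, c) = -6
Y(j) = -6
q = 87 (q = 4 - (-102 + 19) = 4 - 1*(-83) = 4 + 83 = 87)
((14*18 + 1/(Y(-4) - 86)) + q)/(39819 - 15173) = ((14*18 + 1/(-6 - 86)) + 87)/(39819 - 15173) = ((252 + 1/(-92)) + 87)/24646 = ((252 - 1/92) + 87)*(1/24646) = (23183/92 + 87)*(1/24646) = (31187/92)*(1/24646) = 31187/2267432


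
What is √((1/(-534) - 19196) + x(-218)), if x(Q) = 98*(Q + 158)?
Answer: I*√7150572390/534 ≈ 158.35*I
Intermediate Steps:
x(Q) = 15484 + 98*Q (x(Q) = 98*(158 + Q) = 15484 + 98*Q)
√((1/(-534) - 19196) + x(-218)) = √((1/(-534) - 19196) + (15484 + 98*(-218))) = √((-1/534 - 19196) + (15484 - 21364)) = √(-10250665/534 - 5880) = √(-13390585/534) = I*√7150572390/534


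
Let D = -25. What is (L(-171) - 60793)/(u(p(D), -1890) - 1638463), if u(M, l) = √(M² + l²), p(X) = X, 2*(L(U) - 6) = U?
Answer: 199474677935/5369114859288 + 608725*√142909/5369114859288 ≈ 0.037195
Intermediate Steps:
L(U) = 6 + U/2
(L(-171) - 60793)/(u(p(D), -1890) - 1638463) = ((6 + (½)*(-171)) - 60793)/(√((-25)² + (-1890)²) - 1638463) = ((6 - 171/2) - 60793)/(√(625 + 3572100) - 1638463) = (-159/2 - 60793)/(√3572725 - 1638463) = -121745/(2*(5*√142909 - 1638463)) = -121745/(2*(-1638463 + 5*√142909))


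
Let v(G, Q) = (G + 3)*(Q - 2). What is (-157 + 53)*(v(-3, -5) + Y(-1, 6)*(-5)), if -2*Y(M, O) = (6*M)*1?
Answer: 1560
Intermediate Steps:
v(G, Q) = (-2 + Q)*(3 + G) (v(G, Q) = (3 + G)*(-2 + Q) = (-2 + Q)*(3 + G))
Y(M, O) = -3*M (Y(M, O) = -6*M/2 = -3*M)
(-157 + 53)*(v(-3, -5) + Y(-1, 6)*(-5)) = (-157 + 53)*((-6 - 2*(-3) + 3*(-5) - 3*(-5)) - 3*(-1)*(-5)) = -104*((-6 + 6 - 15 + 15) + 3*(-5)) = -104*(0 - 15) = -104*(-15) = 1560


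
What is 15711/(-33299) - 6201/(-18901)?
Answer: -90466512/629384399 ≈ -0.14374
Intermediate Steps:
15711/(-33299) - 6201/(-18901) = 15711*(-1/33299) - 6201*(-1/18901) = -15711/33299 + 6201/18901 = -90466512/629384399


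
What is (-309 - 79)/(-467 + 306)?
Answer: 388/161 ≈ 2.4099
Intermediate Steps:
(-309 - 79)/(-467 + 306) = -388/(-161) = -388*(-1/161) = 388/161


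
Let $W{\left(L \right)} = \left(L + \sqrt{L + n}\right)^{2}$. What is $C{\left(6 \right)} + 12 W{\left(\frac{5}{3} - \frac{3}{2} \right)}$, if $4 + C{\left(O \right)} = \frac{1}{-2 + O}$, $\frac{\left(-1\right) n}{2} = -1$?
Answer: $\frac{271}{12} + \frac{2 \sqrt{78}}{3} \approx 28.471$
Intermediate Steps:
$n = 2$ ($n = \left(-2\right) \left(-1\right) = 2$)
$C{\left(O \right)} = -4 + \frac{1}{-2 + O}$
$W{\left(L \right)} = \left(L + \sqrt{2 + L}\right)^{2}$ ($W{\left(L \right)} = \left(L + \sqrt{L + 2}\right)^{2} = \left(L + \sqrt{2 + L}\right)^{2}$)
$C{\left(6 \right)} + 12 W{\left(\frac{5}{3} - \frac{3}{2} \right)} = \frac{9 - 24}{-2 + 6} + 12 \left(\left(\frac{5}{3} - \frac{3}{2}\right) + \sqrt{2 + \left(\frac{5}{3} - \frac{3}{2}\right)}\right)^{2} = \frac{9 - 24}{4} + 12 \left(\left(5 \cdot \frac{1}{3} - \frac{3}{2}\right) + \sqrt{2 + \left(5 \cdot \frac{1}{3} - \frac{3}{2}\right)}\right)^{2} = \frac{1}{4} \left(-15\right) + 12 \left(\left(\frac{5}{3} - \frac{3}{2}\right) + \sqrt{2 + \left(\frac{5}{3} - \frac{3}{2}\right)}\right)^{2} = - \frac{15}{4} + 12 \left(\frac{1}{6} + \sqrt{2 + \frac{1}{6}}\right)^{2} = - \frac{15}{4} + 12 \left(\frac{1}{6} + \sqrt{\frac{13}{6}}\right)^{2} = - \frac{15}{4} + 12 \left(\frac{1}{6} + \frac{\sqrt{78}}{6}\right)^{2}$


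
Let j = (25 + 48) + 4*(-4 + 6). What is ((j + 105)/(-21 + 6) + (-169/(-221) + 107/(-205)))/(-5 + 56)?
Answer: -42368/177735 ≈ -0.23838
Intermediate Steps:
j = 81 (j = 73 + 4*2 = 73 + 8 = 81)
((j + 105)/(-21 + 6) + (-169/(-221) + 107/(-205)))/(-5 + 56) = ((81 + 105)/(-21 + 6) + (-169/(-221) + 107/(-205)))/(-5 + 56) = (186/(-15) + (-169*(-1/221) + 107*(-1/205)))/51 = (186*(-1/15) + (13/17 - 107/205))*(1/51) = (-62/5 + 846/3485)*(1/51) = -42368/3485*1/51 = -42368/177735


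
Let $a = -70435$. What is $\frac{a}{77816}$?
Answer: $- \frac{70435}{77816} \approx -0.90515$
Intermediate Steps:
$\frac{a}{77816} = - \frac{70435}{77816}$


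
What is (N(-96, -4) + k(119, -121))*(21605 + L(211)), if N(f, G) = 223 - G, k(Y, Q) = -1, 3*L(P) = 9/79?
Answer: 385736348/79 ≈ 4.8827e+6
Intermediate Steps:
L(P) = 3/79 (L(P) = (9/79)/3 = (9*(1/79))/3 = (⅓)*(9/79) = 3/79)
(N(-96, -4) + k(119, -121))*(21605 + L(211)) = ((223 - 1*(-4)) - 1)*(21605 + 3/79) = ((223 + 4) - 1)*(1706798/79) = (227 - 1)*(1706798/79) = 226*(1706798/79) = 385736348/79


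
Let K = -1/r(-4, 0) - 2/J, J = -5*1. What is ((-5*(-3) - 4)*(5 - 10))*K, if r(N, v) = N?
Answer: -143/4 ≈ -35.750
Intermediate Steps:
J = -5
K = 13/20 (K = -1/(-4) - 2/(-5) = -1*(-¼) - 2*(-⅕) = ¼ + ⅖ = 13/20 ≈ 0.65000)
((-5*(-3) - 4)*(5 - 10))*K = ((-5*(-3) - 4)*(5 - 10))*(13/20) = ((15 - 4)*(-5))*(13/20) = (11*(-5))*(13/20) = -55*13/20 = -143/4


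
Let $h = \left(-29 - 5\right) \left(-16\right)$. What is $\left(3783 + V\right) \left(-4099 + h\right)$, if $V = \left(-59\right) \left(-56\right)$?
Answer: $-25194285$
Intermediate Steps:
$V = 3304$
$h = 544$ ($h = \left(-34\right) \left(-16\right) = 544$)
$\left(3783 + V\right) \left(-4099 + h\right) = \left(3783 + 3304\right) \left(-4099 + 544\right) = 7087 \left(-3555\right) = -25194285$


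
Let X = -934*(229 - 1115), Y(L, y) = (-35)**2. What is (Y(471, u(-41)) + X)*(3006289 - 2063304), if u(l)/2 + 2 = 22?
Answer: 781497875765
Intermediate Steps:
u(l) = 40 (u(l) = -4 + 2*22 = -4 + 44 = 40)
Y(L, y) = 1225
X = 827524 (X = -934*(-886) = 827524)
(Y(471, u(-41)) + X)*(3006289 - 2063304) = (1225 + 827524)*(3006289 - 2063304) = 828749*942985 = 781497875765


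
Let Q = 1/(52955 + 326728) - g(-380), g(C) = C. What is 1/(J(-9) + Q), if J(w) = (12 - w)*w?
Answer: 379683/72519454 ≈ 0.0052356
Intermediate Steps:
J(w) = w*(12 - w)
Q = 144279541/379683 (Q = 1/(52955 + 326728) - 1*(-380) = 1/379683 + 380 = 144279541/379683 ≈ 380.00)
1/(J(-9) + Q) = 1/(-9*(12 - 1*(-9)) + 144279541/379683) = 1/(-9*(12 + 9) + 144279541/379683) = 1/(-9*21 + 144279541/379683) = 1/(-189 + 144279541/379683) = 1/(72519454/379683) = 379683/72519454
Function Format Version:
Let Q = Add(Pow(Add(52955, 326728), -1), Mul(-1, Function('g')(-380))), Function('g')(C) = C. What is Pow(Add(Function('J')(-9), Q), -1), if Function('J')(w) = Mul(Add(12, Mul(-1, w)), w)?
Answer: Rational(379683, 72519454) ≈ 0.0052356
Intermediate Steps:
Function('J')(w) = Mul(w, Add(12, Mul(-1, w)))
Q = Rational(144279541, 379683) (Q = Add(Pow(Add(52955, 326728), -1), Mul(-1, -380)) = Add(Pow(379683, -1), 380) = Add(Rational(1, 379683), 380) = Rational(144279541, 379683) ≈ 380.00)
Pow(Add(Function('J')(-9), Q), -1) = Pow(Add(Mul(-9, Add(12, Mul(-1, -9))), Rational(144279541, 379683)), -1) = Pow(Add(Mul(-9, Add(12, 9)), Rational(144279541, 379683)), -1) = Pow(Add(Mul(-9, 21), Rational(144279541, 379683)), -1) = Pow(Add(-189, Rational(144279541, 379683)), -1) = Pow(Rational(72519454, 379683), -1) = Rational(379683, 72519454)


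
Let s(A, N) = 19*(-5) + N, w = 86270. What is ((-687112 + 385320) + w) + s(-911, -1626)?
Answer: -217243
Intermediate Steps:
s(A, N) = -95 + N
((-687112 + 385320) + w) + s(-911, -1626) = ((-687112 + 385320) + 86270) + (-95 - 1626) = (-301792 + 86270) - 1721 = -215522 - 1721 = -217243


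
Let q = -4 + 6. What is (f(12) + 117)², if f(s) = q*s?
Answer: 19881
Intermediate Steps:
q = 2
f(s) = 2*s
(f(12) + 117)² = (2*12 + 117)² = (24 + 117)² = 141² = 19881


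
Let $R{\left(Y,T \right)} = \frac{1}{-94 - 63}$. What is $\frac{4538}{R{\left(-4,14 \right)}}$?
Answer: $-712466$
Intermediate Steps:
$R{\left(Y,T \right)} = - \frac{1}{157}$ ($R{\left(Y,T \right)} = \frac{1}{-157} = - \frac{1}{157}$)
$\frac{4538}{R{\left(-4,14 \right)}} = \frac{4538}{- \frac{1}{157}} = 4538 \left(-157\right) = -712466$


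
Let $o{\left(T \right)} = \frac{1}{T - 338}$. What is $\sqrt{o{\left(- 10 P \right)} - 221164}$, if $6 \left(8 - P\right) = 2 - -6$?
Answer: $\frac{7 i \sqrt{6652053514}}{1214} \approx 470.28 i$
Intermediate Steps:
$P = \frac{20}{3}$ ($P = 8 - \frac{2 - -6}{6} = 8 - \frac{2 + 6}{6} = 8 - \frac{4}{3} = \frac{20}{3} \approx 6.6667$)
$o{\left(T \right)} = \frac{1}{-338 + T}$
$\sqrt{o{\left(- 10 P \right)} - 221164} = \sqrt{\frac{1}{-338 - \frac{200}{3}} - 221164} = \sqrt{\frac{1}{- \frac{1214}{3}} - 221164} = \sqrt{- \frac{3}{1214} - 221164} = \sqrt{- \frac{268493099}{1214}} = \frac{7 i \sqrt{6652053514}}{1214}$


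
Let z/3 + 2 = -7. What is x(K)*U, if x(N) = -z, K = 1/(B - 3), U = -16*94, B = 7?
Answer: -40608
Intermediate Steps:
U = -1504
z = -27 (z = -6 + 3*(-7) = -6 - 21 = -27)
K = 1/4 (K = 1/(7 - 3) = 1/4 ≈ 0.25000)
x(N) = 27 (x(N) = -1*(-27) = 27)
x(K)*U = 27*(-1504) = -40608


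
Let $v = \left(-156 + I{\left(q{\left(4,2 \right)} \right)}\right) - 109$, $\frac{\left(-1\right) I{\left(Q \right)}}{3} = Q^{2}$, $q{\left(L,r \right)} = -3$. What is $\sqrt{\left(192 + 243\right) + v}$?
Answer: $\sqrt{143} \approx 11.958$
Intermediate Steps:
$I{\left(Q \right)} = - 3 Q^{2}$
$v = -292$ ($v = \left(-156 - 3 \left(-3\right)^{2}\right) - 109 = \left(-156 - 27\right) - 109 = -183 - 109 = -292$)
$\sqrt{\left(192 + 243\right) + v} = \sqrt{\left(192 + 243\right) - 292} = \sqrt{435 - 292} = \sqrt{143}$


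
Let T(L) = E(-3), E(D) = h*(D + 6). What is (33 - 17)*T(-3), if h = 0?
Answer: 0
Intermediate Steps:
E(D) = 0 (E(D) = 0*(D + 6) = 0*(6 + D) = 0)
T(L) = 0
(33 - 17)*T(-3) = (33 - 17)*0 = 16*0 = 0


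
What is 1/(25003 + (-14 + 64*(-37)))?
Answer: 1/22621 ≈ 4.4207e-5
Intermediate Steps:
1/(25003 + (-14 + 64*(-37))) = 1/(25003 + (-14 - 2368)) = 1/(25003 - 2382) = 1/22621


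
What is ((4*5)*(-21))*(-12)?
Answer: 5040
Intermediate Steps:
((4*5)*(-21))*(-12) = (20*(-21))*(-12) = -420*(-12) = 5040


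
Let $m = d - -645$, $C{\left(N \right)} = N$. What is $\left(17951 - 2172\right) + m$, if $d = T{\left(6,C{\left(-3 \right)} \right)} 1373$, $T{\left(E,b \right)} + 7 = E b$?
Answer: $-17901$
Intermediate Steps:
$T{\left(E,b \right)} = -7 + E b$
$d = -34325$ ($d = \left(-7 + 6 \left(-3\right)\right) 1373 = \left(-7 - 18\right) 1373 = \left(-25\right) 1373 = -34325$)
$m = -33680$ ($m = -34325 - -645 = -34325 + \left(-55 + 700\right) = -34325 + 645 = -33680$)
$\left(17951 - 2172\right) + m = \left(17951 - 2172\right) - 33680 = 15779 - 33680 = -17901$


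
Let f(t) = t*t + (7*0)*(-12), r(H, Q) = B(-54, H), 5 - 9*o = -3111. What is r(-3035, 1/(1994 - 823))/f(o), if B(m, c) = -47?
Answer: -3807/9709456 ≈ -0.00039209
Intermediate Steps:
o = 3116/9 (o = 5/9 - ⅑*(-3111) = 5/9 + 1037/3 = 3116/9 ≈ 346.22)
r(H, Q) = -47
f(t) = t² (f(t) = t² + 0*(-12) = t² + 0 = t²)
r(-3035, 1/(1994 - 823))/f(o) = -47/((3116/9)²) = -47/9709456/81 = -47*81/9709456 = -3807/9709456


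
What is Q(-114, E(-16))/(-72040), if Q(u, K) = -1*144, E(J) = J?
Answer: 18/9005 ≈ 0.0019989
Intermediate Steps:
Q(u, K) = -144
Q(-114, E(-16))/(-72040) = -144/(-72040) = -144*(-1/72040) = 18/9005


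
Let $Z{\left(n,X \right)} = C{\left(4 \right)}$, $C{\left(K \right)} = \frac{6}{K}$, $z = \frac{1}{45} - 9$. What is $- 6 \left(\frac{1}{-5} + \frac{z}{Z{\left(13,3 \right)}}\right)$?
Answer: $\frac{334}{9} \approx 37.111$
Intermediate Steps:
$z = - \frac{404}{45}$ ($z = \frac{1}{45} - 9 = - \frac{404}{45} \approx -8.9778$)
$Z{\left(n,X \right)} = \frac{3}{2}$ ($Z{\left(n,X \right)} = \frac{6}{4} = 6 \cdot \frac{1}{4} = \frac{3}{2}$)
$- 6 \left(\frac{1}{-5} + \frac{z}{Z{\left(13,3 \right)}}\right) = - 6 \left(\frac{1}{-5} - \frac{404}{45 \cdot \frac{3}{2}}\right) = - 6 \left(- \frac{1}{5} - \frac{808}{135}\right) = \left(-6\right) \left(- \frac{167}{27}\right) = \frac{334}{9}$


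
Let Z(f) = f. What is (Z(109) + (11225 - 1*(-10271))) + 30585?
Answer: 52190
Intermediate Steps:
(Z(109) + (11225 - 1*(-10271))) + 30585 = (109 + (11225 - 1*(-10271))) + 30585 = (109 + (11225 + 10271)) + 30585 = (109 + 21496) + 30585 = 21605 + 30585 = 52190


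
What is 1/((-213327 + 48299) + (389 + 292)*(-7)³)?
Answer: -1/398611 ≈ -2.5087e-6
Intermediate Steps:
1/((-213327 + 48299) + (389 + 292)*(-7)³) = 1/(-165028 + 681*(-343)) = 1/(-165028 - 233583) = 1/(-398611) = -1/398611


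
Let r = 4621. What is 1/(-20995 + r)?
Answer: -1/16374 ≈ -6.1072e-5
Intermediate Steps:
1/(-20995 + r) = 1/(-20995 + 4621) = 1/(-16374) = -1/16374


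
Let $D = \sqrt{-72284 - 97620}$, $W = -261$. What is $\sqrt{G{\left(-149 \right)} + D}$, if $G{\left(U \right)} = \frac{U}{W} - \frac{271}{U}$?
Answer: $\frac{2 \sqrt{100389793 + 168039369 i \sqrt{10619}}}{12963} \approx 14.398 + 14.315 i$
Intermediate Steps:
$D = 4 i \sqrt{10619}$ ($D = \sqrt{-169904} = 4 i \sqrt{10619} \approx 412.19 i$)
$G{\left(U \right)} = - \frac{271}{U} - \frac{U}{261}$ ($G{\left(U \right)} = \frac{U}{-261} - \frac{271}{U} = U \left(- \frac{1}{261}\right) - \frac{271}{U} = - \frac{U}{261} - \frac{271}{U} = - \frac{271}{U} - \frac{U}{261}$)
$\sqrt{G{\left(-149 \right)} + D} = \sqrt{\left(- \frac{271}{-149} - - \frac{149}{261}\right) + 4 i \sqrt{10619}} = \sqrt{\left(\left(-271\right) \left(- \frac{1}{149}\right) + \frac{149}{261}\right) + 4 i \sqrt{10619}} = \sqrt{\left(\frac{271}{149} + \frac{149}{261}\right) + 4 i \sqrt{10619}} = \sqrt{\frac{92932}{38889} + 4 i \sqrt{10619}}$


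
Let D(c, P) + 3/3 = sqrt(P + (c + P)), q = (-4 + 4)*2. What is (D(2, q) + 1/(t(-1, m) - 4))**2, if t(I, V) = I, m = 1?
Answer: 86/25 - 12*sqrt(2)/5 ≈ 0.045887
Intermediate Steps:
q = 0 (q = 0*2 = 0)
D(c, P) = -1 + sqrt(c + 2*P) (D(c, P) = -1 + sqrt(P + (c + P)) = -1 + sqrt(P + (P + c)) = -1 + sqrt(c + 2*P))
(D(2, q) + 1/(t(-1, m) - 4))**2 = ((-1 + sqrt(2 + 2*0)) + 1/(-1 - 4))**2 = ((-1 + sqrt(2 + 0)) + 1/(-5))**2 = ((-1 + sqrt(2)) - 1/5)**2 = (-6/5 + sqrt(2))**2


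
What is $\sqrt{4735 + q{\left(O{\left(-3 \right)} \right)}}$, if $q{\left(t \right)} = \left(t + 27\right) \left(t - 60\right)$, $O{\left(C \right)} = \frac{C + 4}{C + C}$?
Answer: $\frac{\sqrt{112339}}{6} \approx 55.862$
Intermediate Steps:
$O{\left(C \right)} = \frac{4 + C}{2 C}$
$q{\left(t \right)} = \left(-60 + t\right) \left(27 + t\right)$ ($q{\left(t \right)} = \left(27 + t\right) \left(-60 + t\right) = \left(-60 + t\right) \left(27 + t\right)$)
$\sqrt{4735 + q{\left(O{\left(-3 \right)} \right)}} = \sqrt{4735 - \left(1620 - \frac{\left(4 - 3\right)^{2}}{36} + 33 \cdot \frac{1}{2} \frac{1}{-3} \left(4 - 3\right)\right)} = \sqrt{4735 - \left(1620 - \frac{1}{36} + 33 \cdot \frac{1}{2} \left(- \frac{1}{3}\right) 1\right)} = \sqrt{4735 - \left(\frac{3229}{2} - \frac{1}{36}\right)} = \sqrt{4735 + \left(-1620 + \frac{1}{36} + \frac{11}{2}\right)} = \sqrt{4735 - \frac{58121}{36}} = \sqrt{\frac{112339}{36}} = \frac{\sqrt{112339}}{6}$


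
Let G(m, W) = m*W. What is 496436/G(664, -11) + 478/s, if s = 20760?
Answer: -643907503/9476940 ≈ -67.945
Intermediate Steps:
G(m, W) = W*m
496436/G(664, -11) + 478/s = 496436/((-11*664)) + 478/20760 = 496436/(-7304) + 478*(1/20760) = 496436*(-1/7304) + 239/10380 = -124109/1826 + 239/10380 = -643907503/9476940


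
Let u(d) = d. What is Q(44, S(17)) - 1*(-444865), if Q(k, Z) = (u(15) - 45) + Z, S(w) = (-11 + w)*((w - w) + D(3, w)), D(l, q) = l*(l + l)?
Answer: 444943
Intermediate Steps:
D(l, q) = 2*l**2 (D(l, q) = l*(2*l) = 2*l**2)
S(w) = -198 + 18*w (S(w) = (-11 + w)*((w - w) + 2*3**2) = (-11 + w)*(0 + 2*9) = (-11 + w)*(0 + 18) = (-11 + w)*18 = -198 + 18*w)
Q(k, Z) = -30 + Z (Q(k, Z) = (15 - 45) + Z = -30 + Z)
Q(44, S(17)) - 1*(-444865) = (-30 + (-198 + 18*17)) - 1*(-444865) = (-30 + (-198 + 306)) + 444865 = (-30 + 108) + 444865 = 78 + 444865 = 444943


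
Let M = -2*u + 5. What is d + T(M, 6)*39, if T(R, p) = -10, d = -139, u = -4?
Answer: -529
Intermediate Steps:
M = 13 (M = -2*(-4) + 5 = 8 + 5 = 13)
d + T(M, 6)*39 = -139 - 10*39 = -139 - 390 = -529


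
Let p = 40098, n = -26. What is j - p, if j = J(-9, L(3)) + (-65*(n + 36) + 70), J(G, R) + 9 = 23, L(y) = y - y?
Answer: -40664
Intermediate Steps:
L(y) = 0
J(G, R) = 14 (J(G, R) = -9 + 23 = 14)
j = -566 (j = 14 + (-65*(-26 + 36) + 70) = 14 + (-65*10 + 70) = 14 + (-650 + 70) = 14 - 580 = -566)
j - p = -566 - 1*40098 = -566 - 40098 = -40664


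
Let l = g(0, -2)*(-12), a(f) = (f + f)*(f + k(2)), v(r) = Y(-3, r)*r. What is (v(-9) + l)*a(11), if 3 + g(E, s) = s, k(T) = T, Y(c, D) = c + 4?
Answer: 14586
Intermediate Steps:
Y(c, D) = 4 + c
g(E, s) = -3 + s
v(r) = r (v(r) = (4 - 3)*r = 1*r = r)
a(f) = 2*f*(2 + f) (a(f) = (f + f)*(f + 2) = (2*f)*(2 + f) = 2*f*(2 + f))
l = 60 (l = (-3 - 2)*(-12) = -5*(-12) = 60)
(v(-9) + l)*a(11) = (-9 + 60)*(2*11*(2 + 11)) = 51*(2*11*13) = 51*286 = 14586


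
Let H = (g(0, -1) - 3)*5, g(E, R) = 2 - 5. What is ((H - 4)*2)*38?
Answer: -2584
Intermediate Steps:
g(E, R) = -3
H = -30 (H = (-3 - 3)*5 = -6*5 = -30)
((H - 4)*2)*38 = ((-30 - 4)*2)*38 = -34*2*38 = -68*38 = -2584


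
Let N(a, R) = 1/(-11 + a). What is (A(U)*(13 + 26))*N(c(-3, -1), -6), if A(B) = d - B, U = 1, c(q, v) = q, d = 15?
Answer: -39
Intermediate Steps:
A(B) = 15 - B
(A(U)*(13 + 26))*N(c(-3, -1), -6) = ((15 - 1*1)*(13 + 26))/(-11 - 3) = ((15 - 1)*39)/(-14) = (14*39)*(-1/14) = 546*(-1/14) = -39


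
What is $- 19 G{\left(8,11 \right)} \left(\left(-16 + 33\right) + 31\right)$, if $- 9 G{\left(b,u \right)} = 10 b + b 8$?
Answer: $14592$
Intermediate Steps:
$G{\left(b,u \right)} = - 2 b$ ($G{\left(b,u \right)} = - \frac{10 b + b 8}{9} = - \frac{10 b + 8 b}{9} = - \frac{18 b}{9} = - 2 b$)
$- 19 G{\left(8,11 \right)} \left(\left(-16 + 33\right) + 31\right) = - 19 \left(\left(-2\right) 8\right) \left(\left(-16 + 33\right) + 31\right) = \left(-19\right) \left(-16\right) \left(17 + 31\right) = 304 \cdot 48 = 14592$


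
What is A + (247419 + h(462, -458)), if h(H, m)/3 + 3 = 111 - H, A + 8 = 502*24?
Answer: 258397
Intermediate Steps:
A = 12040 (A = -8 + 502*24 = -8 + 12048 = 12040)
h(H, m) = 324 - 3*H (h(H, m) = -9 + 3*(111 - H) = -9 + (333 - 3*H) = 324 - 3*H)
A + (247419 + h(462, -458)) = 12040 + (247419 + (324 - 3*462)) = 12040 + (247419 + (324 - 1386)) = 12040 + (247419 - 1062) = 12040 + 246357 = 258397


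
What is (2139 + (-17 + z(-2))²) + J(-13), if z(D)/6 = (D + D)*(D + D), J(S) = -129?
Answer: 8251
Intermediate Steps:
z(D) = 24*D² (z(D) = 6*((D + D)*(D + D)) = 6*((2*D)*(2*D)) = 6*(4*D²) = 24*D²)
(2139 + (-17 + z(-2))²) + J(-13) = (2139 + (-17 + 24*(-2)²)²) - 129 = (2139 + (-17 + 24*4)²) - 129 = (2139 + (-17 + 96)²) - 129 = (2139 + 79²) - 129 = (2139 + 6241) - 129 = 8380 - 129 = 8251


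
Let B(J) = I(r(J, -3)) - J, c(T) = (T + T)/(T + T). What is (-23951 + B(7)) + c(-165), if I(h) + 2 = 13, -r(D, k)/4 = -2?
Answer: -23946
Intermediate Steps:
r(D, k) = 8 (r(D, k) = -4*(-2) = 8)
I(h) = 11 (I(h) = -2 + 13 = 11)
c(T) = 1 (c(T) = (2*T)/((2*T)) = (2*T)*(1/(2*T)) = 1)
B(J) = 11 - J
(-23951 + B(7)) + c(-165) = (-23951 + (11 - 1*7)) + 1 = (-23951 + (11 - 7)) + 1 = (-23951 + 4) + 1 = -23947 + 1 = -23946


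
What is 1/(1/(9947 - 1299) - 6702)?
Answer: -8648/57958895 ≈ -0.00014921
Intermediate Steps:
1/(1/(9947 - 1299) - 6702) = 1/(1/8648 - 6702) = 1/(-57958895/8648) = -8648/57958895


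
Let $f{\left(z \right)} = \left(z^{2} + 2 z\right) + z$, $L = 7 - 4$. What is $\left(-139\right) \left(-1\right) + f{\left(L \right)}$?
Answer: $157$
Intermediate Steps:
$L = 3$ ($L = 7 - 4 = 3$)
$f{\left(z \right)} = z^{2} + 3 z$
$\left(-139\right) \left(-1\right) + f{\left(L \right)} = \left(-139\right) \left(-1\right) + 3 \left(3 + 3\right) = 139 + 3 \cdot 6 = 139 + 18 = 157$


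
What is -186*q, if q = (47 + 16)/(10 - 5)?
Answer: -11718/5 ≈ -2343.6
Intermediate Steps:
q = 63/5 ≈ 12.600
-186*q = -186*63/5 = -11718/5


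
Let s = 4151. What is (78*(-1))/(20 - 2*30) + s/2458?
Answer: 89441/24580 ≈ 3.6388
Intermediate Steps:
(78*(-1))/(20 - 2*30) + s/2458 = (78*(-1))/(20 - 2*30) + 4151/2458 = -78/(20 - 60) + 4151*(1/2458) = -78/(-40) + 4151/2458 = -78*(-1/40) + 4151/2458 = 39/20 + 4151/2458 = 89441/24580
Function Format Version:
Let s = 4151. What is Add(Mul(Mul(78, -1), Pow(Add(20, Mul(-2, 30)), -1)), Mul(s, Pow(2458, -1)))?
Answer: Rational(89441, 24580) ≈ 3.6388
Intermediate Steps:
Add(Mul(Mul(78, -1), Pow(Add(20, Mul(-2, 30)), -1)), Mul(s, Pow(2458, -1))) = Add(Mul(Mul(78, -1), Pow(Add(20, Mul(-2, 30)), -1)), Mul(4151, Pow(2458, -1))) = Add(Mul(-78, Pow(Add(20, -60), -1)), Mul(4151, Rational(1, 2458))) = Add(Mul(-78, Pow(-40, -1)), Rational(4151, 2458)) = Add(Mul(-78, Rational(-1, 40)), Rational(4151, 2458)) = Add(Rational(39, 20), Rational(4151, 2458)) = Rational(89441, 24580)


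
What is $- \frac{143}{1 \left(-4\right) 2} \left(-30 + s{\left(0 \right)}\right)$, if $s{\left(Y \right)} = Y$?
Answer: $- \frac{2145}{4} \approx -536.25$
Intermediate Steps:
$- \frac{143}{1 \left(-4\right) 2} \left(-30 + s{\left(0 \right)}\right) = - \frac{143}{1 \left(-4\right) 2} \left(-30 + 0\right) = - \frac{143}{\left(-4\right) 2} \left(-30\right) = - \frac{143}{-8} \left(-30\right) = \left(-143\right) \left(- \frac{1}{8}\right) \left(-30\right) = \frac{143}{8} \left(-30\right) = - \frac{2145}{4}$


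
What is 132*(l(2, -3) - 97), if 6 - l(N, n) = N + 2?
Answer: -12540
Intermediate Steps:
l(N, n) = 4 - N (l(N, n) = 6 - (N + 2) = 6 - (2 + N) = 6 + (-2 - N) = 4 - N)
132*(l(2, -3) - 97) = 132*((4 - 1*2) - 97) = 132*((4 - 2) - 97) = 132*(2 - 97) = 132*(-95) = -12540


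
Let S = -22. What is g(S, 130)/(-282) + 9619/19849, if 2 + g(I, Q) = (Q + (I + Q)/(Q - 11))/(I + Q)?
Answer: 17531393195/35969008068 ≈ 0.48740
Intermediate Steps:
g(I, Q) = -2 + (Q + (I + Q)/(-11 + Q))/(I + Q) (g(I, Q) = -2 + (Q + (I + Q)/(Q - 11))/(I + Q) = -2 + (Q + (I + Q)/(-11 + Q))/(I + Q))
g(S, 130)/(-282) + 9619/19849 = ((-1*130² + 12*130 + 23*(-22) - 2*(-22)*130)/(130² - 11*(-22) - 11*130 - 22*130))/(-282) + 9619/19849 = ((-1*16900 + 1560 - 506 + 5720)/(16900 + 242 - 1430 - 2860))*(-1/282) + 9619*(1/19849) = ((-16900 + 1560 - 506 + 5720)/12852)*(-1/282) + 9619/19849 = ((1/12852)*(-10126))*(-1/282) + 9619/19849 = -5063/6426*(-1/282) + 9619/19849 = 5063/1812132 + 9619/19849 = 17531393195/35969008068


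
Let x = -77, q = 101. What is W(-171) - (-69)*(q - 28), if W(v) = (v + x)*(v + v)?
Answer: 89853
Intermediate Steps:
W(v) = 2*v*(-77 + v) (W(v) = (v - 77)*(v + v) = (-77 + v)*(2*v) = 2*v*(-77 + v))
W(-171) - (-69)*(q - 28) = 2*(-171)*(-77 - 171) - (-69)*(101 - 28) = 2*(-171)*(-248) - (-69)*73 = 84816 - 1*(-5037) = 84816 + 5037 = 89853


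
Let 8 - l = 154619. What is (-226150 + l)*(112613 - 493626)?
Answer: 145074890893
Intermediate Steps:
l = -154611 (l = 8 - 1*154619 = 8 - 154619 = -154611)
(-226150 + l)*(112613 - 493626) = (-226150 - 154611)*(112613 - 493626) = -380761*(-381013) = 145074890893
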